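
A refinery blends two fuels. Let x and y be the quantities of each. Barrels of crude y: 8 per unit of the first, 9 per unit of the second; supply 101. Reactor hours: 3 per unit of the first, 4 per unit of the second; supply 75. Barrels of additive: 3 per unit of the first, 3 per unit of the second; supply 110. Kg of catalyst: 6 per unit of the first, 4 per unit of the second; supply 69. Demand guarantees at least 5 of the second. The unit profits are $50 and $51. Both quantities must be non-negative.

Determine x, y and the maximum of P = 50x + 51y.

x = 7, y = 5, maximum P = 605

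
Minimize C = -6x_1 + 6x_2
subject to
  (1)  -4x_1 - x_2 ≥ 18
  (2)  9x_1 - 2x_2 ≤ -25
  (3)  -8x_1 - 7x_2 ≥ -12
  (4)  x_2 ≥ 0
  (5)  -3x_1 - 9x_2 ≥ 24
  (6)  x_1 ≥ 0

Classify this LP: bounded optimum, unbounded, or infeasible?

infeasible

The boundaries x_2 = 0 and -3x_1 - 9x_2 = 24 meet at (-8, 0), but that point violates x_1 ≥ 0. Every candidate vertex is excluded by some other constraint, so the feasible region is empty.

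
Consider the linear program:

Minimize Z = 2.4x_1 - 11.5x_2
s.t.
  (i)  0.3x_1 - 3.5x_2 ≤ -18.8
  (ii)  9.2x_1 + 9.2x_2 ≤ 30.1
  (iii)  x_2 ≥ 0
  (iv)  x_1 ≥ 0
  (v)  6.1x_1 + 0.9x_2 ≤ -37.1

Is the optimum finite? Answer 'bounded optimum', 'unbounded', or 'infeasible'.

The boundaries 0.3x_1 - 3.5x_2 = -18.8 and x_2 = 0 meet at (-188/3, 0), but that point violates x_1 ≥ 0. Every candidate vertex is excluded by some other constraint, so the feasible region is empty.

infeasible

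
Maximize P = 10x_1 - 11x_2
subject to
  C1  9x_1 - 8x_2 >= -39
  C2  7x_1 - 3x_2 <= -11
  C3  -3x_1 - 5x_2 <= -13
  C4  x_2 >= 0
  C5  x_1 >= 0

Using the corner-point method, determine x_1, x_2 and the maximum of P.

The binding constraints are 7x_1 - 3x_2 = -11 and x_1 = 0.
Solving simultaneously gives x_1 = 0, x_2 = 11/3.

x_1 = 0, x_2 = 11/3, maximum P = -121/3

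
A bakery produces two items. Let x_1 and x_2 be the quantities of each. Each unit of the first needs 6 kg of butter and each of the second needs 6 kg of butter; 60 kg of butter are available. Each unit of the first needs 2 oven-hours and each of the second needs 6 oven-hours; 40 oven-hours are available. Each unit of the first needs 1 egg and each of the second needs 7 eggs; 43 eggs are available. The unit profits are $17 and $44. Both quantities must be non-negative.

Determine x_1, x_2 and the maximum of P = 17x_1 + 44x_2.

x_1 = 5, x_2 = 5, maximum P = 305

Vertices and P = 17x_1 + 44x_2:
  (0, 0) → P = 0
  (0, 43/7) → P = 1892/7
  (10, 0) → P = 170
  (5, 5) → P = 305
  (11/4, 23/4) → P = 1199/4

At the optimal vertex, 6x_1 + 6x_2 = 60 and 2x_1 + 6x_2 = 40.
Solving simultaneously gives x_1 = 5, x_2 = 5.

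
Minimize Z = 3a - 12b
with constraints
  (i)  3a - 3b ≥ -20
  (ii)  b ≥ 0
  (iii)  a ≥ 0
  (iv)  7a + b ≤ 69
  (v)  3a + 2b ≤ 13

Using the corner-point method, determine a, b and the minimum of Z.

a = 0, b = 13/2, minimum Z = -78

The optimum lies where a = 0 and 3a + 2b = 13.
Solving simultaneously gives a = 0, b = 13/2.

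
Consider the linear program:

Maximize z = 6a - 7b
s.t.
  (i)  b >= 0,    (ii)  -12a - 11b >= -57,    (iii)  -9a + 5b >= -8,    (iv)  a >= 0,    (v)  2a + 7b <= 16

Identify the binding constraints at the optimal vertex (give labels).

(i) and (iii)

Corner points and z = 6a - 7b:
  (8/9, 0) → z = 16/3
  (0, 0) → z = 0
  (136/73, 128/73) → z = -80/73
  (0, 16/7) → z = -16

The maximum is at (8/9, 0). Substituting into each constraint, equality holds for (i) and (iii); the remaining constraints have slack.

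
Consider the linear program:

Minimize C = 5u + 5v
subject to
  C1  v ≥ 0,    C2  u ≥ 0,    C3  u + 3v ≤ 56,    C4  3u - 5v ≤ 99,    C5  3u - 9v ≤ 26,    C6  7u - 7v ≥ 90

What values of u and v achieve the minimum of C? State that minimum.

u = 314/21, v = 44/21, minimum C = 1790/21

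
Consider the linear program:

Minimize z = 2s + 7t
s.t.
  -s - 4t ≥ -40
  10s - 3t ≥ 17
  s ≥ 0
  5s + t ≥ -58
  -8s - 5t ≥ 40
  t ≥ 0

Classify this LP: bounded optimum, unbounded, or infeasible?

The boundaries -s - 4t = -40 and 10s - 3t = 17 meet at (188/43, 383/43), but that point violates -8s - 5t ≥ 40. Every candidate vertex is excluded by some other constraint, so the feasible region is empty.

infeasible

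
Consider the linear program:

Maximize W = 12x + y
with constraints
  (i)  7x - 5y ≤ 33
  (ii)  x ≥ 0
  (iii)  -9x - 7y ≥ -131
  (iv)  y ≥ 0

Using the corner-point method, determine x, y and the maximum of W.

x = 443/47, y = 310/47, maximum W = 5626/47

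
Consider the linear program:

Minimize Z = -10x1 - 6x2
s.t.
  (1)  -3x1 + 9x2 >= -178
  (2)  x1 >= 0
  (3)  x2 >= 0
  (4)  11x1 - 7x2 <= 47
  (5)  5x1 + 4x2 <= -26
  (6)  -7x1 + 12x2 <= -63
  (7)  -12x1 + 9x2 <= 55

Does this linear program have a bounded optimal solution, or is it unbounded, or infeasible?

The boundaries x1 = 0 and 11x1 - 7x2 = 47 meet at (0, -47/7), but that point violates x2 ≥ 0. Every candidate vertex is excluded by some other constraint, so the feasible region is empty.

infeasible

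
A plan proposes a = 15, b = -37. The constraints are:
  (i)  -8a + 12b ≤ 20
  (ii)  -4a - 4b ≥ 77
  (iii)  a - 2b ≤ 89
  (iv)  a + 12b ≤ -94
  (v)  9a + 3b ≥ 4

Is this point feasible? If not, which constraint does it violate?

(i): -564 ≤ 20 ✓
(ii): 88 ≥ 77 ✓
(iii): 89 ≤ 89 ✓
(iv): -429 ≤ -94 ✓
(v): 24 ≥ 4 ✓

feasible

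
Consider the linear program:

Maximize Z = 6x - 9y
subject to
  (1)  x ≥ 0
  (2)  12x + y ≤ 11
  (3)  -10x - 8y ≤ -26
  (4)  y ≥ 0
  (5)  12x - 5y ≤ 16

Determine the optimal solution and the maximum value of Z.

x = 31/43, y = 101/43, maximum Z = -723/43

Corner points and Z = 6x - 9y:
  (0, 11) → Z = -99
  (0, 13/4) → Z = -117/4
  (31/43, 101/43) → Z = -723/43

The optimum lies where 12x + y = 11 and -10x - 8y = -26.
Solving simultaneously gives x = 31/43, y = 101/43.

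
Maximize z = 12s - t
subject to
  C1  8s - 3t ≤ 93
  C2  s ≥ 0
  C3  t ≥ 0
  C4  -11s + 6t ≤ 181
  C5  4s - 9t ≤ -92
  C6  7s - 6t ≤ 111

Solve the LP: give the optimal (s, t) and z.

s = 367/5, t = 2471/15, maximum z = 10741/15

Feasible corners and z = 12s - t:
  (367/5, 2471/15) → z = 10741/15
  (371/20, 277/15) → z = 3062/15
  (0, 181/6) → z = -181/6
  (0, 92/9) → z = -92/9

The binding constraints are 8s - 3t = 93 and -11s + 6t = 181.
Solving simultaneously gives s = 367/5, t = 2471/15.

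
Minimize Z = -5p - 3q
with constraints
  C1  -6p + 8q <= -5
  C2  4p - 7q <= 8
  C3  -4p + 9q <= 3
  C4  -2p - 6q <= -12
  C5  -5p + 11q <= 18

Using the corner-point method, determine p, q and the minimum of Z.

Corner points and Z = -5p - 3q:
  (69/22, 19/11) → Z = -459/22
  (63/26, 31/26) → Z = -204/13
  (93/8, 11/2) → Z = -597/8
  (66/19, 16/19) → Z = -378/19

The optimum lies where 4p - 7q = 8 and -4p + 9q = 3.
Solving simultaneously gives p = 93/8, q = 11/2.

p = 93/8, q = 11/2, minimum Z = -597/8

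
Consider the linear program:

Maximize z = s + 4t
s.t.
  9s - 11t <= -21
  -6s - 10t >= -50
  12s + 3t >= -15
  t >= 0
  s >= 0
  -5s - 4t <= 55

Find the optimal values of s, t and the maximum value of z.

Feasible corners and z = s + 4t:
  (85/39, 48/13) → z = 661/39
  (0, 21/11) → z = 84/11
  (0, 5) → z = 20

s = 0, t = 5, maximum z = 20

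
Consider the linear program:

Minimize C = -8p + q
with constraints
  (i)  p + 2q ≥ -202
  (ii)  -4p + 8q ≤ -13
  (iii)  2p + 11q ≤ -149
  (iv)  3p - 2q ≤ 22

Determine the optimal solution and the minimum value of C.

p = -56/37, q = -491/37, minimum C = -43/37

Feasible corners and C = -8p + q:
  (-795/8, -821/16) → C = 11899/16
  (-45, -157/2) → C = 563/2
  (-1049/60, -311/30) → C = 259/2
  (-56/37, -491/37) → C = -43/37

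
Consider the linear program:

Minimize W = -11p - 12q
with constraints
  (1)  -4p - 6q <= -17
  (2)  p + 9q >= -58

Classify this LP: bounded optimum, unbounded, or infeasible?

From the feasible point (167/10, -83/10), moving in the direction (9, -1) keeps every constraint satisfied while W decreases without bound.

unbounded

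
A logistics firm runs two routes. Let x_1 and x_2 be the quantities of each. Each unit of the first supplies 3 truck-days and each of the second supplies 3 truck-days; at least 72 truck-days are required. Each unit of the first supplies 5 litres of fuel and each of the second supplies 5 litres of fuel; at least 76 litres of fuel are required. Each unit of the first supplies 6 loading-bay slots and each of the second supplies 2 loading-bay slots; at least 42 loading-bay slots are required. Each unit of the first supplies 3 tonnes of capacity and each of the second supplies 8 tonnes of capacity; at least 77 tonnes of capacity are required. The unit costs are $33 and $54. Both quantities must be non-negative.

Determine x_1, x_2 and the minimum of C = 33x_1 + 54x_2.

Feasible corners and C = 33x_1 + 54x_2:
  (0, 24) → C = 1296
  (77/3, 0) → C = 847
  (23, 1) → C = 813
The feasible region is unbounded (it extends along (0, 1), (1, 0)), but C strictly increases along every unbounded feasible direction, so there is no improving ray and the minimum is attained at a vertex.

At the optimal vertex, 3x_1 + 3x_2 = 72 and 3x_1 + 8x_2 = 77.
Solving simultaneously gives x_1 = 23, x_2 = 1.

x_1 = 23, x_2 = 1, minimum C = 813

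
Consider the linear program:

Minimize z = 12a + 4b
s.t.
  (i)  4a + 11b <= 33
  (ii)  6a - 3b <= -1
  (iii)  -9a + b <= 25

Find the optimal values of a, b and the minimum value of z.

Feasible corners and z = 12a + 4b:
  (44/39, 101/39) → z = 932/39
  (-242/103, 397/103) → z = -1316/103
  (-74/21, -47/7) → z = -484/7

At the optimal vertex, 6a - 3b = -1 and -9a + b = 25.
Solving simultaneously gives a = -74/21, b = -47/7.

a = -74/21, b = -47/7, minimum z = -484/7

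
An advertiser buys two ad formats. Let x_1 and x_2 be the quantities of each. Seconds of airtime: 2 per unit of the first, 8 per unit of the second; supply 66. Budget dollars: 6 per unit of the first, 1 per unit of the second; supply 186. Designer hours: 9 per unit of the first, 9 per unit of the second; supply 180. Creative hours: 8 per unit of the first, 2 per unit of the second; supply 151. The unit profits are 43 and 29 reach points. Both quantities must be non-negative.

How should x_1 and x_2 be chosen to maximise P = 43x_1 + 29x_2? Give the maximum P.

The binding constraints are 9x_1 + 9x_2 = 180 and 8x_1 + 2x_2 = 151.
Solving simultaneously gives x_1 = 37/2, x_2 = 3/2.

x_1 = 37/2, x_2 = 3/2, maximum P = 839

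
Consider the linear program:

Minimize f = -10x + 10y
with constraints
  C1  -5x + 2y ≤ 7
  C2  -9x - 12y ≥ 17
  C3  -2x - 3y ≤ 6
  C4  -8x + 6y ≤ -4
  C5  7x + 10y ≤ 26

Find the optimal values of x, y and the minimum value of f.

x = 7, y = -20/3, minimum f = -410/3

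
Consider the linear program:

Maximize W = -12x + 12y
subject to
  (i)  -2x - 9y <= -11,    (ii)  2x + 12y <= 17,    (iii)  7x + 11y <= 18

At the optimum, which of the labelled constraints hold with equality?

(i) and (ii)

Feasible corners and W = -12x + 12y:
  (-7/2, 2) → W = 66
  (1, 1) → W = 0
  (29/62, 83/62) → W = 324/31

The maximum is at (-7/2, 2). Substituting into each constraint, equality holds for (i) and (ii); the remaining constraints have slack.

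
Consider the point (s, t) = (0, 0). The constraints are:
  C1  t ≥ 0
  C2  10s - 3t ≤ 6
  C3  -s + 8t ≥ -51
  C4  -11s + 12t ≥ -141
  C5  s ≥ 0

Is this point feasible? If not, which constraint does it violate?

feasible

C1: 0 ≥ 0 ✓
C2: 0 ≤ 6 ✓
C3: 0 ≥ -51 ✓
C4: 0 ≥ -141 ✓
C5: 0 ≥ 0 ✓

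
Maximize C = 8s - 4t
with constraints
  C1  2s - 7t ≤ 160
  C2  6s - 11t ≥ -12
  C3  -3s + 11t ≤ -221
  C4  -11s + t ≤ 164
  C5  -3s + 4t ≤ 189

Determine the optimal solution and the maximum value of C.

Vertices and C = 8s - 4t:
  (213, 38) → C = 1552
  (-436/25, -696/25) → C = -704/25
  (-2025/118, -2923/118) → C = -2254/59

The binding constraints are 2s - 7t = 160 and -3s + 11t = -221.
Solving simultaneously gives s = 213, t = 38.

s = 213, t = 38, maximum C = 1552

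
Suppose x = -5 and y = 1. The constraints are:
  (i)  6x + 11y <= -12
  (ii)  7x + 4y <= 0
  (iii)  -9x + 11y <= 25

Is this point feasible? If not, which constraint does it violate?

Constraint (iii): -9x + 11y = 56, which is not ≤ 25. All other constraints are satisfied.

not feasible — violates (iii)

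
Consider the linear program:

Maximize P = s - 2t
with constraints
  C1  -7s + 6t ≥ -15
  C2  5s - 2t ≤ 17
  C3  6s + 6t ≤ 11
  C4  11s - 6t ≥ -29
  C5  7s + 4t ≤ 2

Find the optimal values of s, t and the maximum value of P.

s = -11, t = -46/3, maximum P = 59/3

Feasible corners and P = s - 2t:
  (-11, -46/3) → P = 59/3
  (36/35, -13/10) → P = 127/35
  (-52/43, 225/86) → P = -277/43

The optimum lies where -7s + 6t = -15 and 11s - 6t = -29.
Solving simultaneously gives s = -11, t = -46/3.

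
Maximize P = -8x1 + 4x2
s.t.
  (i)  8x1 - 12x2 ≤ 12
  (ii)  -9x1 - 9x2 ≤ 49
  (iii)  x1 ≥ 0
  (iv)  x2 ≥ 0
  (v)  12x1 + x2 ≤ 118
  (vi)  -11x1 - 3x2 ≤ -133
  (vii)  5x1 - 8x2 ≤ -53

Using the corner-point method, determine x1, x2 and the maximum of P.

Vertices and P = -8x1 + 4x2:
  (0, 118) → P = 472
  (0, 133/3) → P = 532/3
  (891/101, 1226/101) → P = -2224/101
  (905/103, 1248/103) → P = -2248/103

x1 = 0, x2 = 118, maximum P = 472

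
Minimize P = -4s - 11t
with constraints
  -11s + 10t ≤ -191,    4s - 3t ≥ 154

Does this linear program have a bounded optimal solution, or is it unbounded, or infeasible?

unbounded

From the feasible point (967/7, 930/7), moving in the direction (10, 11) keeps every constraint satisfied while P decreases without bound.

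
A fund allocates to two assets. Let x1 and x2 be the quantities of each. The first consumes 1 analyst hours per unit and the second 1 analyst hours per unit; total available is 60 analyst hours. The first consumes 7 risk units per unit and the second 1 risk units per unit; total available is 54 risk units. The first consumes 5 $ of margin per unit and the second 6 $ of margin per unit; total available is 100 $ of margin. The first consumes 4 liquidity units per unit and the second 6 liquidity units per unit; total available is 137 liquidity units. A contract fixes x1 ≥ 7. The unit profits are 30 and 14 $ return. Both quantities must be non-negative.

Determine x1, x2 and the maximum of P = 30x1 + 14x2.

x1 = 7, x2 = 5, maximum P = 280

Feasible corners and P = 30x1 + 14x2:
  (54/7, 0) → P = 1620/7
  (7, 0) → P = 210
  (7, 5) → P = 280

At the optimal vertex, 7x1 + x2 = 54 and x1 = 7.
Solving simultaneously gives x1 = 7, x2 = 5.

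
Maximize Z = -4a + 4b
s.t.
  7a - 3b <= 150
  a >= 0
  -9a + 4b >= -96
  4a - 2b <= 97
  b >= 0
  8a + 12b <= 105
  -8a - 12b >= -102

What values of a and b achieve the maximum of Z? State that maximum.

At the optimal vertex, a = 0 and -8a - 12b = -102.
Solving simultaneously gives a = 0, b = 17/2.

a = 0, b = 17/2, maximum Z = 34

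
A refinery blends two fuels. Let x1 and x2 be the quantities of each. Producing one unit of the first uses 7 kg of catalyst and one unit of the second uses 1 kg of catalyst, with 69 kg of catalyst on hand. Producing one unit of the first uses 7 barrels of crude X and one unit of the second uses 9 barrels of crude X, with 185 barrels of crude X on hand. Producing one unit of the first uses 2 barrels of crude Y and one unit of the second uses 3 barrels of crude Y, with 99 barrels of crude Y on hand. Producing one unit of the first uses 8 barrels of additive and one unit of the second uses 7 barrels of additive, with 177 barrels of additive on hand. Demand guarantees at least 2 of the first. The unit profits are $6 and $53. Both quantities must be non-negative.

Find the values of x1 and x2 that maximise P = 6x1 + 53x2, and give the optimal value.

The optimum lies where 7x1 + 9x2 = 185 and x1 = 2.
Solving simultaneously gives x1 = 2, x2 = 19.

x1 = 2, x2 = 19, maximum P = 1019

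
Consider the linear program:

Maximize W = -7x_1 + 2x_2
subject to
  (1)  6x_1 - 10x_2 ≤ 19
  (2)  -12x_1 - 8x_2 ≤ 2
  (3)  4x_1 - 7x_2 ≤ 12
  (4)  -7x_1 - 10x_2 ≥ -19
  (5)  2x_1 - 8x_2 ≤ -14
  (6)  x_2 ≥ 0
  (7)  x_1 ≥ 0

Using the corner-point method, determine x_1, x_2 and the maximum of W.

Vertices and W = -7x_1 + 2x_2:
  (3/19, 34/19) → W = 47/19
  (0, 19/10) → W = 19/5
  (0, 7/4) → W = 7/2

At the optimal vertex, -7x_1 - 10x_2 = -19 and x_1 = 0.
Solving simultaneously gives x_1 = 0, x_2 = 19/10.

x_1 = 0, x_2 = 19/10, maximum W = 19/5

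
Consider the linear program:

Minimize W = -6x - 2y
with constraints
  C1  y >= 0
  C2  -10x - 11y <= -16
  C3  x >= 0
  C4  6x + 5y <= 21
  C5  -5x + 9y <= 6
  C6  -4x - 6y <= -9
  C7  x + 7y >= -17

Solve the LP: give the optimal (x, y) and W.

Vertices and W = -6x - 2y:
  (7/2, 0) → W = -21
  (9/4, 0) → W = -27/2
  (159/79, 141/79) → W = -1236/79
  (15/22, 23/22) → W = -68/11

x = 7/2, y = 0, minimum W = -21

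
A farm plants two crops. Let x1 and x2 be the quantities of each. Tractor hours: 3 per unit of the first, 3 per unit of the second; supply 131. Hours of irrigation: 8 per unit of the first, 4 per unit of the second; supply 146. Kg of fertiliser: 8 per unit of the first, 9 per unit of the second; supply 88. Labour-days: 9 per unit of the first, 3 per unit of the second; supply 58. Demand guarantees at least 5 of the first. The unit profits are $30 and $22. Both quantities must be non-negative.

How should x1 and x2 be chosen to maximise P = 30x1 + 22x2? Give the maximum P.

Extreme points and P = 30x1 + 22x2:
  (58/9, 0) → P = 580/3
  (5, 0) → P = 150
  (5, 13/3) → P = 736/3

x1 = 5, x2 = 13/3, maximum P = 736/3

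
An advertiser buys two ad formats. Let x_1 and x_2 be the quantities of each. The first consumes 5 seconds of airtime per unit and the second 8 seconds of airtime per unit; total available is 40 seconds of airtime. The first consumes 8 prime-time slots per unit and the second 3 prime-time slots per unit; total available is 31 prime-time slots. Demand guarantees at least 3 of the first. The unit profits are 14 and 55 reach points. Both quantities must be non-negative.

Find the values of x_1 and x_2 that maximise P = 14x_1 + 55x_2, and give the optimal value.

x_1 = 3, x_2 = 7/3, maximum P = 511/3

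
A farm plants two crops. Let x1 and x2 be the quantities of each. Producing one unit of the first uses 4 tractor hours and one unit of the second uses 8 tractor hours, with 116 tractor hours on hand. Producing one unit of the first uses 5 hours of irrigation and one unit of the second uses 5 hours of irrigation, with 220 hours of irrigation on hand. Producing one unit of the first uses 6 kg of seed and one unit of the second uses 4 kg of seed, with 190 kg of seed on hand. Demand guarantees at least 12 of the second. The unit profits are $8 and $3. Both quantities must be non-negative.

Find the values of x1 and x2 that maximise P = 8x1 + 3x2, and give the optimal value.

Extreme points and P = 8x1 + 3x2:
  (0, 29/2) → P = 87/2
  (0, 12) → P = 36
  (5, 12) → P = 76

x1 = 5, x2 = 12, maximum P = 76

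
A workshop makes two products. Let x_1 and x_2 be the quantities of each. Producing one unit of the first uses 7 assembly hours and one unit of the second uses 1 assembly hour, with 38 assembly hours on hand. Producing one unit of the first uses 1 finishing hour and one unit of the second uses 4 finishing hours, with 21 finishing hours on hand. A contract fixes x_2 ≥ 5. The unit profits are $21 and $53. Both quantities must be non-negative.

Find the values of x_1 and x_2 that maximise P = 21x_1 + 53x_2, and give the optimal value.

x_1 = 1, x_2 = 5, maximum P = 286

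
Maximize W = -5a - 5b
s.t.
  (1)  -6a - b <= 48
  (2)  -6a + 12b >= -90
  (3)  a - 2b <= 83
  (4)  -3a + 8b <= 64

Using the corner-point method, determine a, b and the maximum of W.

Corner points and W = -5a - 5b:
  (-81/13, -138/13) → W = 1095/13
  (-448/51, 80/17) → W = 1040/51
  (124, 109/2) → W = -1785/2

The optimum lies where -6a - b = 48 and -6a + 12b = -90.
Solving simultaneously gives a = -81/13, b = -138/13.

a = -81/13, b = -138/13, maximum W = 1095/13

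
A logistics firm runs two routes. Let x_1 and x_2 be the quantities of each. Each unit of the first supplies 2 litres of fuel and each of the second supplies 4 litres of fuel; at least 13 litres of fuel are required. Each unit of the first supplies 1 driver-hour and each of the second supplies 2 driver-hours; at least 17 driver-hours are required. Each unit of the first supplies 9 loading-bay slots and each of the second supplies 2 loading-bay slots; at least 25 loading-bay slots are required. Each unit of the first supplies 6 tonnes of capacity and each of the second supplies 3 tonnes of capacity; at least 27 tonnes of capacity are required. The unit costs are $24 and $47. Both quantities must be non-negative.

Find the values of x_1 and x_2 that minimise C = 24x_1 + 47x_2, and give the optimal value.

Corner points and C = 24x_1 + 47x_2:
  (0, 25/2) → C = 1175/2
  (17, 0) → C = 408
  (1, 8) → C = 400
The feasible region is unbounded (it extends along (0, 1), (1, 0)), but C strictly increases along every unbounded feasible direction, so there is no improving ray and the minimum is attained at a vertex.

x_1 = 1, x_2 = 8, minimum C = 400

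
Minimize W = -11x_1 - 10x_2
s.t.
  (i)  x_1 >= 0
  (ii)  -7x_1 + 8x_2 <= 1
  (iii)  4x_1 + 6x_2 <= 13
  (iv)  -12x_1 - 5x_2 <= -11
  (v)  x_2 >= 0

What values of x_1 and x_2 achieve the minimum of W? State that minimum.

Vertices and W = -11x_1 - 10x_2:
  (49/37, 95/74) → W = -1014/37
  (83/131, 89/131) → W = -1803/131
  (13/4, 0) → W = -143/4
  (11/12, 0) → W = -121/12

x_1 = 13/4, x_2 = 0, minimum W = -143/4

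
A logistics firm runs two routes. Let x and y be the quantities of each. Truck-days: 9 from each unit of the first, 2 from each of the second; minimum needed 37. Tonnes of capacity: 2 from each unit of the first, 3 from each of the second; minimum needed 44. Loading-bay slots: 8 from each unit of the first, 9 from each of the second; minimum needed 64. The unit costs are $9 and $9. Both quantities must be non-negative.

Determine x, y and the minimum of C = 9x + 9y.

Vertices and C = 9x + 9y:
  (0, 37/2) → C = 333/2
  (22, 0) → C = 198
  (1, 14) → C = 135
The feasible region is unbounded (it extends along (0, 1), (1, 0)), but C strictly increases along every unbounded feasible direction, so there is no improving ray and the minimum is attained at a vertex.

The optimum lies where 9x + 2y = 37 and 2x + 3y = 44.
Solving simultaneously gives x = 1, y = 14.

x = 1, y = 14, minimum C = 135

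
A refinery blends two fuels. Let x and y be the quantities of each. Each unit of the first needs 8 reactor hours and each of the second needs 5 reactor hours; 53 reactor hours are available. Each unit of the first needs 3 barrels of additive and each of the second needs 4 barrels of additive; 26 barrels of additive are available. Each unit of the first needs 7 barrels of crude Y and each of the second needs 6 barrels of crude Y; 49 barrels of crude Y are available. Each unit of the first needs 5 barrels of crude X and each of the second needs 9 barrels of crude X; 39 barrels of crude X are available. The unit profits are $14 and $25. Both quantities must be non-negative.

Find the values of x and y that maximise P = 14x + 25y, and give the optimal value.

At the optimal vertex, 8x + 5y = 53 and 5x + 9y = 39.
Solving simultaneously gives x = 6, y = 1.

x = 6, y = 1, maximum P = 109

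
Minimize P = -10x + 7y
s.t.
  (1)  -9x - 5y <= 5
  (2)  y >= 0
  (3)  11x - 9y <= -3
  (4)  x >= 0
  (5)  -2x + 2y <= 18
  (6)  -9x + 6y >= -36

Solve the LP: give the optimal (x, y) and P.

x = 114/5, y = 141/5, minimum P = -153/5

Extreme points and P = -10x + 7y:
  (0, 1/3) → P = 7/3
  (114/5, 141/5) → P = -153/5
  (0, 9) → P = 63
  (30, 39) → P = -27

The binding constraints are 11x - 9y = -3 and -9x + 6y = -36.
Solving simultaneously gives x = 114/5, y = 141/5.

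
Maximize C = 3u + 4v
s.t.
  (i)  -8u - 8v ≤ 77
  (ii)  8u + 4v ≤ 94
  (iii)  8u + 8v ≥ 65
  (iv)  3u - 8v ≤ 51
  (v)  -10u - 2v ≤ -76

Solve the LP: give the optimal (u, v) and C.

u = 29/6, v = 83/6, maximum C = 419/6

Vertices and C = 3u + 4v:
  (239/19, -63/38) → C = 591/19
  (29/6, 83/6) → C = 419/6
  (116/11, -213/88) → C = 483/22
  (239/32, 21/32) → C = 801/32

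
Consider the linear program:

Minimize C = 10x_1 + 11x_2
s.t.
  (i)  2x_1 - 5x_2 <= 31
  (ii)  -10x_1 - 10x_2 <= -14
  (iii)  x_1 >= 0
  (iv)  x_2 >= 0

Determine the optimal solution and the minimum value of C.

x_1 = 7/5, x_2 = 0, minimum C = 14

The feasible region is unbounded (it extends along (0, 1), (5, 2)), but C strictly increases along every unbounded feasible direction, so there is no improving ray and the minimum is attained at a vertex.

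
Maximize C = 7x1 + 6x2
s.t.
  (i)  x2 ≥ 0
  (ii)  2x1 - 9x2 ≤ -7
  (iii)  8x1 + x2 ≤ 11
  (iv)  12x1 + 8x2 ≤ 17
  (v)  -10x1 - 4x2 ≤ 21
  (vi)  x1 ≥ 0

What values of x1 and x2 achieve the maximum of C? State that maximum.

x1 = 0, x2 = 17/8, maximum C = 51/4

Feasible corners and C = 7x1 + 6x2:
  (97/124, 59/62) → C = 1387/124
  (0, 7/9) → C = 14/3
  (0, 17/8) → C = 51/4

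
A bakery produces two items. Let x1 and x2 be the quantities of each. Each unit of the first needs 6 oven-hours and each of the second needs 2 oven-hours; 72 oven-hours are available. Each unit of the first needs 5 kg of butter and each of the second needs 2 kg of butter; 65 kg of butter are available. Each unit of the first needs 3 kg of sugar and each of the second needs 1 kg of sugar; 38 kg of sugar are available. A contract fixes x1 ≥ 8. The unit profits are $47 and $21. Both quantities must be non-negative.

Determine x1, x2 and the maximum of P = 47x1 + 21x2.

Extreme points and P = 47x1 + 21x2:
  (12, 0) → P = 564
  (8, 0) → P = 376
  (8, 12) → P = 628

The optimum lies where 6x1 + 2x2 = 72 and x1 = 8.
Solving simultaneously gives x1 = 8, x2 = 12.

x1 = 8, x2 = 12, maximum P = 628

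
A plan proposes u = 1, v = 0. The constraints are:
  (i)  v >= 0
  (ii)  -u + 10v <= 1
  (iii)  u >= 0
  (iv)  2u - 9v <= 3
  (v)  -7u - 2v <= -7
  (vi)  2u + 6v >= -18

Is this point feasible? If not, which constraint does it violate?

(i): 0 ≥ 0 ✓
(ii): -1 ≤ 1 ✓
(iii): 1 ≥ 0 ✓
(iv): 2 ≤ 3 ✓
(v): -7 ≤ -7 ✓
(vi): 2 ≥ -18 ✓

feasible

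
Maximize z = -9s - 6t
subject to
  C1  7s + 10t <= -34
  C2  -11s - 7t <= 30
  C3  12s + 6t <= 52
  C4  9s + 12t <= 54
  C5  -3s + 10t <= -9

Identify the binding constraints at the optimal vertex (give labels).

Corner points and z = -9s - 6t:
  (-62/61, -164/61) → z = 1542/61
  (362/39, -386/39) → z = -314/13
  (272/9, -466/9) → z = 116/3

The maximum is at (272/9, -466/9). Substituting into each constraint, equality holds for C2 and C3; the remaining constraints have slack.

C2 and C3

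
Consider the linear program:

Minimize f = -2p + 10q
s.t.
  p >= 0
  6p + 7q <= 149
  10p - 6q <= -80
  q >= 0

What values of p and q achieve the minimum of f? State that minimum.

Vertices and f = -2p + 10q:
  (0, 149/7) → f = 1490/7
  (0, 40/3) → f = 400/3
  (167/53, 985/53) → f = 9516/53

p = 0, q = 40/3, minimum f = 400/3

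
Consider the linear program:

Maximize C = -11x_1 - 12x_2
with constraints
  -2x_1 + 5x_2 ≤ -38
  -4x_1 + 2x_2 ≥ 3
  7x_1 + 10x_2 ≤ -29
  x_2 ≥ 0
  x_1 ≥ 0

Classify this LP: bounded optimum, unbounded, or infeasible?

infeasible

The boundaries x_2 = 0 and x_1 = 0 meet at (0, 0), but that point violates -2x_1 + 5x_2 ≤ -38. Every candidate vertex is excluded by some other constraint, so the feasible region is empty.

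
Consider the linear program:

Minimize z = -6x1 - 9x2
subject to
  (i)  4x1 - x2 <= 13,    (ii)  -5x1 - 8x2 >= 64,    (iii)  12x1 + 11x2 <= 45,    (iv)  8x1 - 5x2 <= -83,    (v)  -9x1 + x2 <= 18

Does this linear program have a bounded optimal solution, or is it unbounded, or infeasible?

The boundaries 4x1 - x2 = 13 and -5x1 - 8x2 = 64 meet at (40/37, -321/37), but that point violates 8x1 - 5x2 ≤ -83. Every candidate vertex is excluded by some other constraint, so the feasible region is empty.

infeasible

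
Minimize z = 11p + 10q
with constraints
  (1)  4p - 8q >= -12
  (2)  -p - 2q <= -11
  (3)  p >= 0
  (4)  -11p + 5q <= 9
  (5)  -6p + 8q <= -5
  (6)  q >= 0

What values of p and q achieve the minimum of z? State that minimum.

Feasible corners and z = 11p + 10q:
  (17/2, 23/4) → z = 151
  (49/10, 61/20) → z = 422/5
  (11, 0) → z = 121
The feasible region is unbounded (it extends along (2, 1), (1, 0)), but z strictly increases along every unbounded feasible direction, so there is no improving ray and the minimum is attained at a vertex.

p = 49/10, q = 61/20, minimum z = 422/5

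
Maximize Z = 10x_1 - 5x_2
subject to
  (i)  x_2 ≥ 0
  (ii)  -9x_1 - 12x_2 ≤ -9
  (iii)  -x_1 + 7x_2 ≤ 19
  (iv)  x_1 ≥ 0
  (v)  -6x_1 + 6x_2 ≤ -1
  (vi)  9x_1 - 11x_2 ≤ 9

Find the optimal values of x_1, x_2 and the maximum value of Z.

Feasible corners and Z = 10x_1 - 5x_2:
  (1, 0) → Z = 10
  (11/21, 5/14) → Z = 145/42
  (121/36, 115/36) → Z = 635/36
  (68/13, 45/13) → Z = 35

x_1 = 68/13, x_2 = 45/13, maximum Z = 35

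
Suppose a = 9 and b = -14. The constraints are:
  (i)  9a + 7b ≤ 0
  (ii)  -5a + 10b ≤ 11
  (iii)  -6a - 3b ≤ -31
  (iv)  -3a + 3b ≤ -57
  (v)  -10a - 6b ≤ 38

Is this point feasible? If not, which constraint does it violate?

not feasible — violates (iii)

Constraint (iii): -6a - 3b = -12, which is not ≤ -31. All other constraints are satisfied.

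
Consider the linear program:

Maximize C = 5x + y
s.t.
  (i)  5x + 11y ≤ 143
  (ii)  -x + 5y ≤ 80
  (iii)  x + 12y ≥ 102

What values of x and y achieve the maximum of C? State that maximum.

Feasible corners and C = 5x + y:
  (-55/12, 181/12) → C = -47/6
  (594/49, 367/49) → C = 3337/49
  (-450/17, 182/17) → C = -2068/17

x = 594/49, y = 367/49, maximum C = 3337/49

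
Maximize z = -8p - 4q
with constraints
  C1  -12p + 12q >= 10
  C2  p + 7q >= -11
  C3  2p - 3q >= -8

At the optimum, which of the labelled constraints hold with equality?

Corner points and z = -8p - 4q:
  (-101/48, -61/48) → z = 263/12
  (11/2, 19/3) → z = -208/3
  (-89/17, -14/17) → z = 768/17

The maximum is at (-89/17, -14/17). Substituting into each constraint, equality holds for C2 and C3; the remaining constraints have slack.

C2 and C3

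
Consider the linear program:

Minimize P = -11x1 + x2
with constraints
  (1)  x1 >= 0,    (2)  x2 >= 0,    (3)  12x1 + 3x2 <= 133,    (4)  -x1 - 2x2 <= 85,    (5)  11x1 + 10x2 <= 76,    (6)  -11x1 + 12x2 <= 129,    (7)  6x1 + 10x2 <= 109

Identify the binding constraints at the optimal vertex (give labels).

Extreme points and P = -11x1 + x2:
  (0, 0) → P = 0
  (0, 38/5) → P = 38/5
  (76/11, 0) → P = -76

The minimum is at (76/11, 0). Substituting into each constraint, equality holds for (2) and (5); the remaining constraints have slack.

(2) and (5)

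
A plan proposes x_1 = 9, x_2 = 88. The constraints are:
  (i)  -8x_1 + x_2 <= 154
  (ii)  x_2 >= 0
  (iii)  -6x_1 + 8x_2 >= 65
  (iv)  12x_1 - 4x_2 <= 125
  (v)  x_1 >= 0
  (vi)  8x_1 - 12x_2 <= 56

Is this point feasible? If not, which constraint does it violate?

(i): 16 ≤ 154 ✓
(ii): 88 ≥ 0 ✓
(iii): 650 ≥ 65 ✓
(iv): -244 ≤ 125 ✓
(v): 9 ≥ 0 ✓
(vi): -984 ≤ 56 ✓

feasible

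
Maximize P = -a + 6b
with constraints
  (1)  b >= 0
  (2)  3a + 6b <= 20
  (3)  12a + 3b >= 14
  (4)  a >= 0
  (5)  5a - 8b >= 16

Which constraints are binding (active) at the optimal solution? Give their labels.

(2) and (5)

Feasible corners and P = -a + 6b:
  (20/3, 0) → P = -20/3
  (16/5, 0) → P = -16/5
  (128/27, 26/27) → P = 28/27

The maximum is at (128/27, 26/27). Substituting into each constraint, equality holds for (2) and (5); the remaining constraints have slack.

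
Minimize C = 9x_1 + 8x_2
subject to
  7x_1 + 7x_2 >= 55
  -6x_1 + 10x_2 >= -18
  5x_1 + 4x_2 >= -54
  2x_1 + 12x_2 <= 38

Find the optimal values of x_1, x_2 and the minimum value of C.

x_1 = 197/35, x_2 = 78/35, minimum C = 2397/35

Feasible corners and C = 9x_1 + 8x_2:
  (169/28, 51/28) → C = 1929/28
  (197/35, 78/35) → C = 2397/35
  (149/23, 48/23) → C = 75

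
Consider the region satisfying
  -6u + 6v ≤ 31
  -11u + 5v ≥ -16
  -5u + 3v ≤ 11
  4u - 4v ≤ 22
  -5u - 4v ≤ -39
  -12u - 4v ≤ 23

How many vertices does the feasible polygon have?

4

Of the 14 pairwise boundary intersections, those satisfying every inequality are:
  (251/36, 437/36)
  (9/4, 89/12)
  (259/69, 349/69)
  (73/35, 50/7)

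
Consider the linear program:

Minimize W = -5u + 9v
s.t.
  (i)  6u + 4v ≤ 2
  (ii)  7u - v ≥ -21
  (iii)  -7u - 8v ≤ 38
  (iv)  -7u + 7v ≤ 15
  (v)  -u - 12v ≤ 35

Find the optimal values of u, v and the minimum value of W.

At the optimal vertex, 6u + 4v = 2 and -u - 12v = 35.
Solving simultaneously gives u = 41/17, v = -53/17.

u = 41/17, v = -53/17, minimum W = -682/17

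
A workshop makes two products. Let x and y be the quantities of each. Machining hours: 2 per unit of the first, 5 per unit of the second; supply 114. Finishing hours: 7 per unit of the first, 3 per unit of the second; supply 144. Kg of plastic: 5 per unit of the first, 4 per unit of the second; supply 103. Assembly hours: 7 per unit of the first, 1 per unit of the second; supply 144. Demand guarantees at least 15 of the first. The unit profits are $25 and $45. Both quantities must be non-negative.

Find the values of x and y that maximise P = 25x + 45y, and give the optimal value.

Extreme points and P = 25x + 45y:
  (144/7, 0) → P = 3600/7
  (15, 0) → P = 375
  (267/13, 1/13) → P = 6720/13
  (15, 7) → P = 690

At the optimal vertex, 5x + 4y = 103 and x = 15.
Solving simultaneously gives x = 15, y = 7.

x = 15, y = 7, maximum P = 690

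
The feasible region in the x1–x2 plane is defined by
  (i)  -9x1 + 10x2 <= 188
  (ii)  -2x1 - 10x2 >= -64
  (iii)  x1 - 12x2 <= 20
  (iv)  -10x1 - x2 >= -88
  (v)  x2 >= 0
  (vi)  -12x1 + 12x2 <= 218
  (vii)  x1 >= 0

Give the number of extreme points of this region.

Pairwise boundary intersections that survive every other constraint:
  (408/49, 232/49)
  (0, 32/5)
  (44/5, 0)
  (0, 0)

4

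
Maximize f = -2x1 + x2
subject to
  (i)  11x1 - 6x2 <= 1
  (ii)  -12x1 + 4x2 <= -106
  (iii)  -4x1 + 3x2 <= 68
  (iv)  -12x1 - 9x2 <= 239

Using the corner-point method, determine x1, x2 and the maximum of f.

x1 = 59/2, x2 = 62, maximum f = 3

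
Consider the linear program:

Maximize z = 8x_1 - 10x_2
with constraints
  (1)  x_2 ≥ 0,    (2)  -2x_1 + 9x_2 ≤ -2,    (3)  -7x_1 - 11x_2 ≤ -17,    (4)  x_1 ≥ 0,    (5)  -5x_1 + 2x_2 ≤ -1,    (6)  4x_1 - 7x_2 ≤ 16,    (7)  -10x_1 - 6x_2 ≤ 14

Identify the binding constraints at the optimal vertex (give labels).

(2) and (6)

Vertices and z = 8x_1 - 10x_2:
  (17/7, 0) → z = 136/7
  (4, 0) → z = 32
  (35/17, 4/17) → z = 240/17
  (65/11, 12/11) → z = 400/11

The maximum is at (65/11, 12/11). Substituting into each constraint, equality holds for (2) and (6); the remaining constraints have slack.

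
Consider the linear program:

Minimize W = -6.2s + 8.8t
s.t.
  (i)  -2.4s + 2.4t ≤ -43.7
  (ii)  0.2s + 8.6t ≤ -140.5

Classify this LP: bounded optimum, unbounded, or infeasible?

From the feasible point (1931/1056, -17297/1056), moving in the direction (-2.4, -2.4) keeps every constraint satisfied while W decreases without bound.

unbounded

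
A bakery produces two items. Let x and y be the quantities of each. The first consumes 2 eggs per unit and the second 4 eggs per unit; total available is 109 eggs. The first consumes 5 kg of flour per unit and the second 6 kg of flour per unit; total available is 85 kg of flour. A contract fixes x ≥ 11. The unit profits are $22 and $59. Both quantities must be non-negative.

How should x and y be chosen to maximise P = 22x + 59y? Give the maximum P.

x = 11, y = 5, maximum P = 537

Corner points and P = 22x + 59y:
  (17, 0) → P = 374
  (11, 0) → P = 242
  (11, 5) → P = 537

The optimum lies where 5x + 6y = 85 and x = 11.
Solving simultaneously gives x = 11, y = 5.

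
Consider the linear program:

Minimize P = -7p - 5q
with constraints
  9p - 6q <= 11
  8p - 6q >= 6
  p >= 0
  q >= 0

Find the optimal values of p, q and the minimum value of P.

p = 5, q = 17/3, minimum P = -190/3

Vertices and P = -7p - 5q:
  (5, 17/3) → P = -190/3
  (11/9, 0) → P = -77/9
  (3/4, 0) → P = -21/4

The binding constraints are 9p - 6q = 11 and 8p - 6q = 6.
Solving simultaneously gives p = 5, q = 17/3.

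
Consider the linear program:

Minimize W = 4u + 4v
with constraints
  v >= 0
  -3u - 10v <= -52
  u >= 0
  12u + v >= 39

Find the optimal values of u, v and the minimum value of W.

u = 26/9, v = 13/3, minimum W = 260/9

Feasible corners and W = 4u + 4v:
  (52/3, 0) → W = 208/3
  (26/9, 13/3) → W = 260/9
  (0, 39) → W = 156
The feasible region is unbounded (it extends along (0, 1), (1, 0)), but W strictly increases along every unbounded feasible direction, so there is no improving ray and the minimum is attained at a vertex.

The optimum lies where -3u - 10v = -52 and 12u + v = 39.
Solving simultaneously gives u = 26/9, v = 13/3.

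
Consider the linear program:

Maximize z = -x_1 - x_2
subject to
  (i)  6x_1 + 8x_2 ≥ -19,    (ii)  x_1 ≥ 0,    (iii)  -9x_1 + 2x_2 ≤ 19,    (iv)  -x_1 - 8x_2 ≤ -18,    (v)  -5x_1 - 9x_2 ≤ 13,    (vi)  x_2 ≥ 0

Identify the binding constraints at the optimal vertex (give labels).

(ii) and (iv)

Extreme points and z = -x_1 - x_2:
  (0, 19/2) → z = -19/2
  (0, 9/4) → z = -9/4
  (18, 0) → z = -18
The feasible region is unbounded (it extends along (2, 9), (1, 0)), but z strictly decreases along every unbounded feasible direction, so there is no improving ray and the maximum is attained at a vertex.

The maximum is at (0, 9/4). Substituting into each constraint, equality holds for (ii) and (iv); the remaining constraints have slack.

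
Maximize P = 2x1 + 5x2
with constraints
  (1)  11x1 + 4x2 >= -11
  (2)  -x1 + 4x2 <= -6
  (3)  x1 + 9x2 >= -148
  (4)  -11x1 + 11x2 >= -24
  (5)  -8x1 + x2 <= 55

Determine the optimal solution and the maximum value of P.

Vertices and P = 2x1 + 5x2:
  (-5/12, -77/48) → P = -425/48
  (-5/33, -7/3) → P = -395/33
  (10/11, -14/11) → P = -50/11

The optimum lies where -x1 + 4x2 = -6 and -11x1 + 11x2 = -24.
Solving simultaneously gives x1 = 10/11, x2 = -14/11.

x1 = 10/11, x2 = -14/11, maximum P = -50/11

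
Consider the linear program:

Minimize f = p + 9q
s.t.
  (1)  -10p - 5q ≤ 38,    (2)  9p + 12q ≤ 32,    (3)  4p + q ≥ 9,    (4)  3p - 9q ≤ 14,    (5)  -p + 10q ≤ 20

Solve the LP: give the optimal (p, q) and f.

p = 95/39, q = -29/39, minimum f = -166/39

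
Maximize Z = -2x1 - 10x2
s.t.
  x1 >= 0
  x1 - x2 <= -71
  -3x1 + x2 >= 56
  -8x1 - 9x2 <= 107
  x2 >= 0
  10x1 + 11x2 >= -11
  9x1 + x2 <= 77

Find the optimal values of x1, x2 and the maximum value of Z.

x1 = 0, x2 = 71, maximum Z = -710

Feasible corners and Z = -2x1 - 10x2:
  (0, 71) → Z = -710
  (0, 77) → Z = -770
  (3/5, 358/5) → Z = -3586/5

The optimum lies where x1 = 0 and x1 - x2 = -71.
Solving simultaneously gives x1 = 0, x2 = 71.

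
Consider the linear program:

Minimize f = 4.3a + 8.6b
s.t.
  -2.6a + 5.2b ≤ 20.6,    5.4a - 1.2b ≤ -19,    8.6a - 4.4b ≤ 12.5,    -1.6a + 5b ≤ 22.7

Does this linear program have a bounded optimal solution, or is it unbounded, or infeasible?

From the feasible point (-463/156, 773/312), moving in the direction (-4.4, -8.6) keeps every constraint satisfied while f decreases without bound.

unbounded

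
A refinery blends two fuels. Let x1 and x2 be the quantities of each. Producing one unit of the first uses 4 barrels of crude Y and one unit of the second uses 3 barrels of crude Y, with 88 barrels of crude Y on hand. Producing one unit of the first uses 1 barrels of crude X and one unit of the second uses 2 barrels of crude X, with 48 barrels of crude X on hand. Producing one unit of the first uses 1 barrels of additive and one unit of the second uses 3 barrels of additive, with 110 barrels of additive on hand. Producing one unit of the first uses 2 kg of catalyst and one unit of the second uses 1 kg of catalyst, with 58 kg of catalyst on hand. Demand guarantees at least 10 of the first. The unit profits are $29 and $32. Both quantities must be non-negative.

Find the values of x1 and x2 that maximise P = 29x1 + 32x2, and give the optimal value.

x1 = 10, x2 = 16, maximum P = 802

Feasible corners and P = 29x1 + 32x2:
  (22, 0) → P = 638
  (10, 0) → P = 290
  (10, 16) → P = 802

The optimum lies where 4x1 + 3x2 = 88 and x1 = 10.
Solving simultaneously gives x1 = 10, x2 = 16.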